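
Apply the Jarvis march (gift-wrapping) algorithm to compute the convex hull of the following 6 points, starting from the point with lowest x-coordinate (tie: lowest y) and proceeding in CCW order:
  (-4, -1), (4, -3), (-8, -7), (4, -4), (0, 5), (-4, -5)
Hull (CCW) = [(-8, -7), (4, -4), (4, -3), (0, 5)]

Jarvis march: at each step, from the current hull vertex p, select the next vertex q as the point such that every other point lies strictly to the left of (or on) the directed line p → q. (Equivalently: for every other point r, the cross product (q − p) × (r − p) ≥ 0.)
Starting point (lowest x, tie lowest y): (-8, -7). Wrap until returning to start. Resulting hull: (-8, -7), (4, -4), (4, -3), (0, 5).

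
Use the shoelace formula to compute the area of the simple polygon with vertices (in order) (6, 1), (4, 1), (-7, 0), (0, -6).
Area = 87/2

Shoelace formula: Area = (1/2) |Σ_i (x_i · y_{i+1} − x_{i+1} · y_i)| (indices mod n). Compute each cross term:
  (6)(1) − (4)(1) = 2
  (4)(0) − (-7)(1) = 7
  (-7)(-6) − (0)(0) = 42
  (0)(1) − (6)(-6) = 36
Sum = 87, so (signed) Area = 87/2 = 87/2, |Area| = 87/2.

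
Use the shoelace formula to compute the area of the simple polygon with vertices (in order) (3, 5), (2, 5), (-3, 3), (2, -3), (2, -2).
Area = 47/2

Shoelace formula: Area = (1/2) |Σ_i (x_i · y_{i+1} − x_{i+1} · y_i)| (indices mod n). Compute each cross term:
  (3)(5) − (2)(5) = 5
  (2)(3) − (-3)(5) = 21
  (-3)(-3) − (2)(3) = 3
  (2)(-2) − (2)(-3) = 2
  (2)(5) − (3)(-2) = 16
Sum = 47, so (signed) Area = 47/2 = 47/2, |Area| = 47/2.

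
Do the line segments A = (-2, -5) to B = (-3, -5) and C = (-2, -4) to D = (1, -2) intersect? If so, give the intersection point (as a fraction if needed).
No (intersection of containing lines falls outside at least one segment)

Parametrize and solve: t = 3/2, s = -1/2. At least one of these is outside [0, 1], so the segments do not intersect.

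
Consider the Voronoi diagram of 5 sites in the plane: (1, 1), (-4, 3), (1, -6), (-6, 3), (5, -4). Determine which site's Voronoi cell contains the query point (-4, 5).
Nearest site = (-4, 3)

The Voronoi cell of site s contains exactly those query points closer to s than to any other site. Compute squared distances from q = (-4, 5) to each site:
  (-4 − -4)² + (3 − 5)² = 4
  (-6 − -4)² + (3 − 5)² = 8
  (1 − -4)² + (1 − 5)² = 41
  (1 − -4)² + (-6 − 5)² = 146
  (5 − -4)² + (-4 − 5)² = 162
Minimum is attained by (-4, 3), so q lies in its Voronoi cell.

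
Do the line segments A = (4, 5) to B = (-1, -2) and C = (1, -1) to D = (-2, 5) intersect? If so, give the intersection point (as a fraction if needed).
Yes; intersection at (8/17, 1/17) (t = 12/17 on AB, s = 3/17 on CD)

Parametrize AB as A + t(B − A) = (4 + -5 t, 5 + -7 t) and CD as C + s(D − C) = (1 + -3 s, -1 + 6 s). Solve the linear system for (t, s). Determinant = 51 ≠ 0, so a unique intersection of the containing lines exists. Solution: t = 12/17, s = 3/17 — both in [0, 1], so the segments cross. Intersection point: (8/17, 1/17).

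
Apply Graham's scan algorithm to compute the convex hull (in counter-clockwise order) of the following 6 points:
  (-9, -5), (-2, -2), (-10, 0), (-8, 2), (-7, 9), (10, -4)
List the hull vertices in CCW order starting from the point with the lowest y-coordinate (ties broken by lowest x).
Hull (CCW) = [(-9, -5), (10, -4), (-7, 9), (-10, 0)]

Graham scan procedure:
  1. Find the pivot p₀ = point with lowest y (tie → lowest x): (-9, -5).
  2. Sort the remaining points by polar angle around p₀.
  3. Walk through sorted points, maintaining a stack; pop the top while the last three entries make a non-left turn (cross product ≤ 0).
  4. Final stack is the convex hull in CCW order: (-9, -5), (10, -4), (-7, 9), (-10, 0).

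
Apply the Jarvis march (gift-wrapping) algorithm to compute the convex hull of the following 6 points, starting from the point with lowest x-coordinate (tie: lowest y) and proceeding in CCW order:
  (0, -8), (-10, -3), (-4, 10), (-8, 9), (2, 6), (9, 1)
Hull (CCW) = [(-10, -3), (0, -8), (9, 1), (2, 6), (-4, 10), (-8, 9)]

Jarvis march: at each step, from the current hull vertex p, select the next vertex q as the point such that every other point lies strictly to the left of (or on) the directed line p → q. (Equivalently: for every other point r, the cross product (q − p) × (r − p) ≥ 0.)
Starting point (lowest x, tie lowest y): (-10, -3). Wrap until returning to start. Resulting hull: (-10, -3), (0, -8), (9, 1), (2, 6), (-4, 10), (-8, 9).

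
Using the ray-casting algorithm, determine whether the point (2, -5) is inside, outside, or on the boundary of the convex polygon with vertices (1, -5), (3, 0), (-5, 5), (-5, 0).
The point (2, -5) lies strictly outside the polygon

Cast a horizontal ray to the right from the query point and count how many polygon edges it crosses (each edge strictly once or zero times, handled with the usual half-open convention). 
Parity of crossings → even ⇒ outside.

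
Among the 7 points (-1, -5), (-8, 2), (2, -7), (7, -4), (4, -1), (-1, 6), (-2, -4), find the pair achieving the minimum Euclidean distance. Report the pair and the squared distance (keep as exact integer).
Pair = ((-1, -5), (-2, -4)); squared distance = 2

Compute all C(7, 2) = 21 pairwise squared distances (x_i − x_j)² + (y_i − y_j)². The minimum is 2, attained by the pair ((-1, -5), (-2, -4)).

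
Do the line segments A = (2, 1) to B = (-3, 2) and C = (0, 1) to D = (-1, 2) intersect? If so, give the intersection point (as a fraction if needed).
Yes; intersection at (-1/2, 3/2) (t = 1/2 on AB, s = 1/2 on CD)

Parametrize AB as A + t(B − A) = (2 + -5 t, 1 + 1 t) and CD as C + s(D − C) = (0 + -1 s, 1 + 1 s). Solve the linear system for (t, s). Determinant = 4 ≠ 0, so a unique intersection of the containing lines exists. Solution: t = 1/2, s = 1/2 — both in [0, 1], so the segments cross. Intersection point: (-1/2, 3/2).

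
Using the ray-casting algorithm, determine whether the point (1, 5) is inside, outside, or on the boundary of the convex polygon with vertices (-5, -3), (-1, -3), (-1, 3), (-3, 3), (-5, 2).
The point (1, 5) lies strictly outside the polygon

Cast a horizontal ray to the right from the query point and count how many polygon edges it crosses (each edge strictly once or zero times, handled with the usual half-open convention). 
Parity of crossings → even ⇒ outside.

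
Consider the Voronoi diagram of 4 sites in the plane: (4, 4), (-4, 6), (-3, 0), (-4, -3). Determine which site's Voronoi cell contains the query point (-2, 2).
Nearest site = (-3, 0)

The Voronoi cell of site s contains exactly those query points closer to s than to any other site. Compute squared distances from q = (-2, 2) to each site:
  (-3 − -2)² + (0 − 2)² = 5
  (-4 − -2)² + (6 − 2)² = 20
  (-4 − -2)² + (-3 − 2)² = 29
  (4 − -2)² + (4 − 2)² = 40
Minimum is attained by (-3, 0), so q lies in its Voronoi cell.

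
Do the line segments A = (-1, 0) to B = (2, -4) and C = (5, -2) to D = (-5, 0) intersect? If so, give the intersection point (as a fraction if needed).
Yes; intersection at (-5/17, -16/17) (t = 4/17 on AB, s = 9/17 on CD)

Parametrize AB as A + t(B − A) = (-1 + 3 t, 0 + -4 t) and CD as C + s(D − C) = (5 + -10 s, -2 + 2 s). Solve the linear system for (t, s). Determinant = 34 ≠ 0, so a unique intersection of the containing lines exists. Solution: t = 4/17, s = 9/17 — both in [0, 1], so the segments cross. Intersection point: (-5/17, -16/17).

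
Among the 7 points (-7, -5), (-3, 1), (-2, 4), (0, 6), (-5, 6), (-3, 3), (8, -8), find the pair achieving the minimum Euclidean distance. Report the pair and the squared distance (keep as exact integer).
Pair = ((-2, 4), (-3, 3)); squared distance = 2

Compute all C(7, 2) = 21 pairwise squared distances (x_i − x_j)² + (y_i − y_j)². The minimum is 2, attained by the pair ((-2, 4), (-3, 3)).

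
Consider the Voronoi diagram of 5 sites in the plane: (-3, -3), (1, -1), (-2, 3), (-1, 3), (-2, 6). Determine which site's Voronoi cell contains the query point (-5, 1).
Nearest site = (-2, 3)

The Voronoi cell of site s contains exactly those query points closer to s than to any other site. Compute squared distances from q = (-5, 1) to each site:
  (-2 − -5)² + (3 − 1)² = 13
  (-3 − -5)² + (-3 − 1)² = 20
  (-1 − -5)² + (3 − 1)² = 20
  (-2 − -5)² + (6 − 1)² = 34
  (1 − -5)² + (-1 − 1)² = 40
Minimum is attained by (-2, 3), so q lies in its Voronoi cell.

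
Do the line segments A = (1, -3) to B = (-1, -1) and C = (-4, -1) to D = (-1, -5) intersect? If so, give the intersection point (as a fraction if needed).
No (intersection of containing lines falls outside at least one segment)

Parametrize and solve: t = 7, s = -3. At least one of these is outside [0, 1], so the segments do not intersect.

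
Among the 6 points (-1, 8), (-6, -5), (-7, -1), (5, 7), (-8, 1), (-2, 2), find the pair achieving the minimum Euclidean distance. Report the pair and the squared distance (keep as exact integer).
Pair = ((-7, -1), (-8, 1)); squared distance = 5

Compute all C(6, 2) = 15 pairwise squared distances (x_i − x_j)² + (y_i − y_j)². The minimum is 5, attained by the pair ((-7, -1), (-8, 1)).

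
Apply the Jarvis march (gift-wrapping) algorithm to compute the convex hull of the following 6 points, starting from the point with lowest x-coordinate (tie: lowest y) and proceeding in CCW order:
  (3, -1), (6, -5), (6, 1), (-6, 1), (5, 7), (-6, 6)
Hull (CCW) = [(-6, 1), (6, -5), (6, 1), (5, 7), (-6, 6)]

Jarvis march: at each step, from the current hull vertex p, select the next vertex q as the point such that every other point lies strictly to the left of (or on) the directed line p → q. (Equivalently: for every other point r, the cross product (q − p) × (r − p) ≥ 0.)
Starting point (lowest x, tie lowest y): (-6, 1). Wrap until returning to start. Resulting hull: (-6, 1), (6, -5), (6, 1), (5, 7), (-6, 6).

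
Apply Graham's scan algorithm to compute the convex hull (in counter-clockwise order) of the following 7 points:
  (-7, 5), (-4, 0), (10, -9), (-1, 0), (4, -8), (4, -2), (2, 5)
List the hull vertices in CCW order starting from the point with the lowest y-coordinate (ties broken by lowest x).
Hull (CCW) = [(10, -9), (2, 5), (-7, 5), (-4, 0), (4, -8)]

Graham scan procedure:
  1. Find the pivot p₀ = point with lowest y (tie → lowest x): (10, -9).
  2. Sort the remaining points by polar angle around p₀.
  3. Walk through sorted points, maintaining a stack; pop the top while the last three entries make a non-left turn (cross product ≤ 0).
  4. Final stack is the convex hull in CCW order: (10, -9), (2, 5), (-7, 5), (-4, 0), (4, -8).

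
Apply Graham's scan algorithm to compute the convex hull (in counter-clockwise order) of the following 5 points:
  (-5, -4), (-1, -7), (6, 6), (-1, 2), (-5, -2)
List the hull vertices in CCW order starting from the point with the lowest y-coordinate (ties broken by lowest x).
Hull (CCW) = [(-1, -7), (6, 6), (-1, 2), (-5, -2), (-5, -4)]

Graham scan procedure:
  1. Find the pivot p₀ = point with lowest y (tie → lowest x): (-1, -7).
  2. Sort the remaining points by polar angle around p₀.
  3. Walk through sorted points, maintaining a stack; pop the top while the last three entries make a non-left turn (cross product ≤ 0).
  4. Final stack is the convex hull in CCW order: (-1, -7), (6, 6), (-1, 2), (-5, -2), (-5, -4).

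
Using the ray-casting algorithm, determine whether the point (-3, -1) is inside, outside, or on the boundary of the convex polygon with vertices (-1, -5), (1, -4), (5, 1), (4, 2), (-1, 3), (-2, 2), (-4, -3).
The point (-3, -1) lies strictly inside the polygon

Cast a horizontal ray to the right from the query point and count how many polygon edges it crosses (each edge strictly once or zero times, handled with the usual half-open convention). 
Parity of crossings → odd ⇒ inside.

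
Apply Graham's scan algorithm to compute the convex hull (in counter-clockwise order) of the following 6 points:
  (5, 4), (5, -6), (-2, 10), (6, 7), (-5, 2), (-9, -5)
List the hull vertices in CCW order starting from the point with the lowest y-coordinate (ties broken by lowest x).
Hull (CCW) = [(5, -6), (6, 7), (-2, 10), (-9, -5)]

Graham scan procedure:
  1. Find the pivot p₀ = point with lowest y (tie → lowest x): (5, -6).
  2. Sort the remaining points by polar angle around p₀.
  3. Walk through sorted points, maintaining a stack; pop the top while the last three entries make a non-left turn (cross product ≤ 0).
  4. Final stack is the convex hull in CCW order: (5, -6), (6, 7), (-2, 10), (-9, -5).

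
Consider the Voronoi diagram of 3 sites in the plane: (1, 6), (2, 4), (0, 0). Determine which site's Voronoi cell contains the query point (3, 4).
Nearest site = (2, 4)

The Voronoi cell of site s contains exactly those query points closer to s than to any other site. Compute squared distances from q = (3, 4) to each site:
  (2 − 3)² + (4 − 4)² = 1
  (1 − 3)² + (6 − 4)² = 8
  (0 − 3)² + (0 − 4)² = 25
Minimum is attained by (2, 4), so q lies in its Voronoi cell.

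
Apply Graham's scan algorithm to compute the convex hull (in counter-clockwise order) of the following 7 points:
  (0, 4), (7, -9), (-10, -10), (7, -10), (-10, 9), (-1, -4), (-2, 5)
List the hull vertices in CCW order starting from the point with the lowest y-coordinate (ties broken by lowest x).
Hull (CCW) = [(-10, -10), (7, -10), (7, -9), (0, 4), (-10, 9)]

Graham scan procedure:
  1. Find the pivot p₀ = point with lowest y (tie → lowest x): (-10, -10).
  2. Sort the remaining points by polar angle around p₀.
  3. Walk through sorted points, maintaining a stack; pop the top while the last three entries make a non-left turn (cross product ≤ 0).
  4. Final stack is the convex hull in CCW order: (-10, -10), (7, -10), (7, -9), (0, 4), (-10, 9).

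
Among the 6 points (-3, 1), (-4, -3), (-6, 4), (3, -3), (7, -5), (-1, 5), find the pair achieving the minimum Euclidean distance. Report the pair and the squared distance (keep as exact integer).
Pair = ((-3, 1), (-4, -3)); squared distance = 17

Compute all C(6, 2) = 15 pairwise squared distances (x_i − x_j)² + (y_i − y_j)². The minimum is 17, attained by the pair ((-3, 1), (-4, -3)).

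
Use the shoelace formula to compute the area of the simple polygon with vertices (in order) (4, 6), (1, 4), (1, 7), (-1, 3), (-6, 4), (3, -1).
Area = 53/2

Shoelace formula: Area = (1/2) |Σ_i (x_i · y_{i+1} − x_{i+1} · y_i)| (indices mod n). Compute each cross term:
  (4)(4) − (1)(6) = 10
  (1)(7) − (1)(4) = 3
  (1)(3) − (-1)(7) = 10
  (-1)(4) − (-6)(3) = 14
  (-6)(-1) − (3)(4) = -6
  (3)(6) − (4)(-1) = 22
Sum = 53, so (signed) Area = 53/2 = 53/2, |Area| = 53/2.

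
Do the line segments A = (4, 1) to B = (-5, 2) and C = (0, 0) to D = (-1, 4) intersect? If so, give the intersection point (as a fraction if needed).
Yes; intersection at (-13/35, 52/35) (t = 17/35 on AB, s = 13/35 on CD)

Parametrize AB as A + t(B − A) = (4 + -9 t, 1 + 1 t) and CD as C + s(D − C) = (0 + -1 s, 0 + 4 s). Solve the linear system for (t, s). Determinant = 35 ≠ 0, so a unique intersection of the containing lines exists. Solution: t = 17/35, s = 13/35 — both in [0, 1], so the segments cross. Intersection point: (-13/35, 52/35).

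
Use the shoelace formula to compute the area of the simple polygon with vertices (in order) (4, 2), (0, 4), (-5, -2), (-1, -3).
Area = 59/2

Shoelace formula: Area = (1/2) |Σ_i (x_i · y_{i+1} − x_{i+1} · y_i)| (indices mod n). Compute each cross term:
  (4)(4) − (0)(2) = 16
  (0)(-2) − (-5)(4) = 20
  (-5)(-3) − (-1)(-2) = 13
  (-1)(2) − (4)(-3) = 10
Sum = 59, so (signed) Area = 59/2 = 59/2, |Area| = 59/2.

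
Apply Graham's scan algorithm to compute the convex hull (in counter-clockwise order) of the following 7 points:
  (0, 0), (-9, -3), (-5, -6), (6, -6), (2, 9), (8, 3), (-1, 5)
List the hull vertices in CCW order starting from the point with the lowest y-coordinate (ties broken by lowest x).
Hull (CCW) = [(-5, -6), (6, -6), (8, 3), (2, 9), (-9, -3)]

Graham scan procedure:
  1. Find the pivot p₀ = point with lowest y (tie → lowest x): (-5, -6).
  2. Sort the remaining points by polar angle around p₀.
  3. Walk through sorted points, maintaining a stack; pop the top while the last three entries make a non-left turn (cross product ≤ 0).
  4. Final stack is the convex hull in CCW order: (-5, -6), (6, -6), (8, 3), (2, 9), (-9, -3).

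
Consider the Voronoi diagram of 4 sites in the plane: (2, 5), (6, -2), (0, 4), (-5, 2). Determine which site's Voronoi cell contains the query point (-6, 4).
Nearest site = (-5, 2)

The Voronoi cell of site s contains exactly those query points closer to s than to any other site. Compute squared distances from q = (-6, 4) to each site:
  (-5 − -6)² + (2 − 4)² = 5
  (0 − -6)² + (4 − 4)² = 36
  (2 − -6)² + (5 − 4)² = 65
  (6 − -6)² + (-2 − 4)² = 180
Minimum is attained by (-5, 2), so q lies in its Voronoi cell.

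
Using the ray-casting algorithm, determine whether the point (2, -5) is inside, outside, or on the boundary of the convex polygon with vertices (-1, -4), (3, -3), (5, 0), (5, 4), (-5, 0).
The point (2, -5) lies strictly outside the polygon

Cast a horizontal ray to the right from the query point and count how many polygon edges it crosses (each edge strictly once or zero times, handled with the usual half-open convention). 
Parity of crossings → even ⇒ outside.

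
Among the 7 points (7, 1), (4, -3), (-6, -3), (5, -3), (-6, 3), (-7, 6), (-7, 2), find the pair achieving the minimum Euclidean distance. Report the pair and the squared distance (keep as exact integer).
Pair = ((4, -3), (5, -3)); squared distance = 1

Compute all C(7, 2) = 21 pairwise squared distances (x_i − x_j)² + (y_i − y_j)². The minimum is 1, attained by the pair ((4, -3), (5, -3)).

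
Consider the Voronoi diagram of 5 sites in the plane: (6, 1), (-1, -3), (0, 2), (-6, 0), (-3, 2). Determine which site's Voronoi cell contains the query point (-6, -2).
Nearest site = (-6, 0)

The Voronoi cell of site s contains exactly those query points closer to s than to any other site. Compute squared distances from q = (-6, -2) to each site:
  (-6 − -6)² + (0 − -2)² = 4
  (-3 − -6)² + (2 − -2)² = 25
  (-1 − -6)² + (-3 − -2)² = 26
  (0 − -6)² + (2 − -2)² = 52
  (6 − -6)² + (1 − -2)² = 153
Minimum is attained by (-6, 0), so q lies in its Voronoi cell.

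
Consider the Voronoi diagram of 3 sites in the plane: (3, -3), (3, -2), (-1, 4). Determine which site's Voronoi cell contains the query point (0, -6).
Nearest site = (3, -3)

The Voronoi cell of site s contains exactly those query points closer to s than to any other site. Compute squared distances from q = (0, -6) to each site:
  (3 − 0)² + (-3 − -6)² = 18
  (3 − 0)² + (-2 − -6)² = 25
  (-1 − 0)² + (4 − -6)² = 101
Minimum is attained by (3, -3), so q lies in its Voronoi cell.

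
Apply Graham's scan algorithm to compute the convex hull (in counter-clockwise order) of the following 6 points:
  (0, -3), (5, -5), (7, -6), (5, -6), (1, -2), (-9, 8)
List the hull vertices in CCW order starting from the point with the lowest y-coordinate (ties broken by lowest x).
Hull (CCW) = [(5, -6), (7, -6), (-9, 8), (0, -3)]

Graham scan procedure:
  1. Find the pivot p₀ = point with lowest y (tie → lowest x): (5, -6).
  2. Sort the remaining points by polar angle around p₀.
  3. Walk through sorted points, maintaining a stack; pop the top while the last three entries make a non-left turn (cross product ≤ 0).
  4. Final stack is the convex hull in CCW order: (5, -6), (7, -6), (-9, 8), (0, -3).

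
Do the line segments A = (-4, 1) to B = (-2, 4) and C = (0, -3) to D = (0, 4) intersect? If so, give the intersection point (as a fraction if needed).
No (intersection of containing lines falls outside at least one segment)

Parametrize and solve: t = 2, s = 10/7. At least one of these is outside [0, 1], so the segments do not intersect.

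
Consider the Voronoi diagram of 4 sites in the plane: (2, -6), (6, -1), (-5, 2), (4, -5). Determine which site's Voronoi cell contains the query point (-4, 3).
Nearest site = (-5, 2)

The Voronoi cell of site s contains exactly those query points closer to s than to any other site. Compute squared distances from q = (-4, 3) to each site:
  (-5 − -4)² + (2 − 3)² = 2
  (6 − -4)² + (-1 − 3)² = 116
  (2 − -4)² + (-6 − 3)² = 117
  (4 − -4)² + (-5 − 3)² = 128
Minimum is attained by (-5, 2), so q lies in its Voronoi cell.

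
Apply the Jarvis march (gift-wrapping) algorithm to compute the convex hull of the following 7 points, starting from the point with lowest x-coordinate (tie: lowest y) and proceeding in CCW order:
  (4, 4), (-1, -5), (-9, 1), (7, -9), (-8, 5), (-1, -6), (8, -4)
Hull (CCW) = [(-9, 1), (-1, -6), (7, -9), (8, -4), (4, 4), (-8, 5)]

Jarvis march: at each step, from the current hull vertex p, select the next vertex q as the point such that every other point lies strictly to the left of (or on) the directed line p → q. (Equivalently: for every other point r, the cross product (q − p) × (r − p) ≥ 0.)
Starting point (lowest x, tie lowest y): (-9, 1). Wrap until returning to start. Resulting hull: (-9, 1), (-1, -6), (7, -9), (8, -4), (4, 4), (-8, 5).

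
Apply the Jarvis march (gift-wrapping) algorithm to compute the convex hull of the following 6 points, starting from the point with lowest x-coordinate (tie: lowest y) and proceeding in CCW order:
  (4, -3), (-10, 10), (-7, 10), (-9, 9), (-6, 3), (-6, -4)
Hull (CCW) = [(-10, 10), (-6, -4), (4, -3), (-7, 10)]

Jarvis march: at each step, from the current hull vertex p, select the next vertex q as the point such that every other point lies strictly to the left of (or on) the directed line p → q. (Equivalently: for every other point r, the cross product (q − p) × (r − p) ≥ 0.)
Starting point (lowest x, tie lowest y): (-10, 10). Wrap until returning to start. Resulting hull: (-10, 10), (-6, -4), (4, -3), (-7, 10).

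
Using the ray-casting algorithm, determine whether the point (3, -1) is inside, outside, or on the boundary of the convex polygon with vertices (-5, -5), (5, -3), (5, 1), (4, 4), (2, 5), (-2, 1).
The point (3, -1) lies strictly inside the polygon

Cast a horizontal ray to the right from the query point and count how many polygon edges it crosses (each edge strictly once or zero times, handled with the usual half-open convention). 
Parity of crossings → odd ⇒ inside.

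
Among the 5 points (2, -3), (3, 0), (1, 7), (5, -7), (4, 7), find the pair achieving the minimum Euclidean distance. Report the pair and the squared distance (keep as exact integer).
Pair = ((1, 7), (4, 7)); squared distance = 9

Compute all C(5, 2) = 10 pairwise squared distances (x_i − x_j)² + (y_i − y_j)². The minimum is 9, attained by the pair ((1, 7), (4, 7)).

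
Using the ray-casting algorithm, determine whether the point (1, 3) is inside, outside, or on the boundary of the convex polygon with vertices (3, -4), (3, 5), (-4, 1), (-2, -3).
The point (1, 3) lies strictly inside the polygon

Cast a horizontal ray to the right from the query point and count how many polygon edges it crosses (each edge strictly once or zero times, handled with the usual half-open convention). 
Parity of crossings → odd ⇒ inside.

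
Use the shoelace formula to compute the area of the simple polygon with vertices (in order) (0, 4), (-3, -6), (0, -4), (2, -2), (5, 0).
Area = 31

Shoelace formula: Area = (1/2) |Σ_i (x_i · y_{i+1} − x_{i+1} · y_i)| (indices mod n). Compute each cross term:
  (0)(-6) − (-3)(4) = 12
  (-3)(-4) − (0)(-6) = 12
  (0)(-2) − (2)(-4) = 8
  (2)(0) − (5)(-2) = 10
  (5)(4) − (0)(0) = 20
Sum = 62, so (signed) Area = 62/2 = 31, |Area| = 31.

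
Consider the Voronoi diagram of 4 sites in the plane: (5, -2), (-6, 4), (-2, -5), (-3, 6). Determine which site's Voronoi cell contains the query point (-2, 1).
Nearest site = (-6, 4)

The Voronoi cell of site s contains exactly those query points closer to s than to any other site. Compute squared distances from q = (-2, 1) to each site:
  (-6 − -2)² + (4 − 1)² = 25
  (-3 − -2)² + (6 − 1)² = 26
  (-2 − -2)² + (-5 − 1)² = 36
  (5 − -2)² + (-2 − 1)² = 58
Minimum is attained by (-6, 4), so q lies in its Voronoi cell.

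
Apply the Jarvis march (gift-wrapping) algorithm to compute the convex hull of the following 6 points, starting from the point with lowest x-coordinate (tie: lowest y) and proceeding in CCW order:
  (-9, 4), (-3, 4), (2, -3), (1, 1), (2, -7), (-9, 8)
Hull (CCW) = [(-9, 4), (2, -7), (2, -3), (1, 1), (-3, 4), (-9, 8)]

Jarvis march: at each step, from the current hull vertex p, select the next vertex q as the point such that every other point lies strictly to the left of (or on) the directed line p → q. (Equivalently: for every other point r, the cross product (q − p) × (r − p) ≥ 0.)
Starting point (lowest x, tie lowest y): (-9, 4). Wrap until returning to start. Resulting hull: (-9, 4), (2, -7), (2, -3), (1, 1), (-3, 4), (-9, 8).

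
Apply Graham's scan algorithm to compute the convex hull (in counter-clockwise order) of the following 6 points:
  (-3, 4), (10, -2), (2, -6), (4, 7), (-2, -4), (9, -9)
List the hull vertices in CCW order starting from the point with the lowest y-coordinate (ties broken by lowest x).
Hull (CCW) = [(9, -9), (10, -2), (4, 7), (-3, 4), (-2, -4), (2, -6)]

Graham scan procedure:
  1. Find the pivot p₀ = point with lowest y (tie → lowest x): (9, -9).
  2. Sort the remaining points by polar angle around p₀.
  3. Walk through sorted points, maintaining a stack; pop the top while the last three entries make a non-left turn (cross product ≤ 0).
  4. Final stack is the convex hull in CCW order: (9, -9), (10, -2), (4, 7), (-3, 4), (-2, -4), (2, -6).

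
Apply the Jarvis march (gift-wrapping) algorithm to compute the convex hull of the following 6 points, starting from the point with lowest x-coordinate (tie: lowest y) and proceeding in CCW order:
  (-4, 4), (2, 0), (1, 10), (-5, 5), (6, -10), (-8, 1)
Hull (CCW) = [(-8, 1), (6, -10), (1, 10), (-5, 5)]

Jarvis march: at each step, from the current hull vertex p, select the next vertex q as the point such that every other point lies strictly to the left of (or on) the directed line p → q. (Equivalently: for every other point r, the cross product (q − p) × (r − p) ≥ 0.)
Starting point (lowest x, tie lowest y): (-8, 1). Wrap until returning to start. Resulting hull: (-8, 1), (6, -10), (1, 10), (-5, 5).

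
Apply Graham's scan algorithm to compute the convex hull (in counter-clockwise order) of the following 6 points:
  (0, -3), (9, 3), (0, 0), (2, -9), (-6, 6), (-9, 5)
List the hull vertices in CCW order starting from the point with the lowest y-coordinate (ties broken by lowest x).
Hull (CCW) = [(2, -9), (9, 3), (-6, 6), (-9, 5)]

Graham scan procedure:
  1. Find the pivot p₀ = point with lowest y (tie → lowest x): (2, -9).
  2. Sort the remaining points by polar angle around p₀.
  3. Walk through sorted points, maintaining a stack; pop the top while the last three entries make a non-left turn (cross product ≤ 0).
  4. Final stack is the convex hull in CCW order: (2, -9), (9, 3), (-6, 6), (-9, 5).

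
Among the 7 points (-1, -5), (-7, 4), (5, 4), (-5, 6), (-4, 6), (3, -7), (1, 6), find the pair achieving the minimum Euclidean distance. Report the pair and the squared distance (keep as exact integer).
Pair = ((-5, 6), (-4, 6)); squared distance = 1

Compute all C(7, 2) = 21 pairwise squared distances (x_i − x_j)² + (y_i − y_j)². The minimum is 1, attained by the pair ((-5, 6), (-4, 6)).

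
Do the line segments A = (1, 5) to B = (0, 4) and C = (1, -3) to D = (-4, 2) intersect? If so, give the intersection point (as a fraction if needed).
No (intersection of containing lines falls outside at least one segment)

Parametrize and solve: t = 4, s = 4/5. At least one of these is outside [0, 1], so the segments do not intersect.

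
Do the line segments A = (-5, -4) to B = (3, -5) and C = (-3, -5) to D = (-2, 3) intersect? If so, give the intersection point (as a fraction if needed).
Yes; intersection at (-189/65, -277/65) (t = 17/65 on AB, s = 6/65 on CD)

Parametrize AB as A + t(B − A) = (-5 + 8 t, -4 + -1 t) and CD as C + s(D − C) = (-3 + 1 s, -5 + 8 s). Solve the linear system for (t, s). Determinant = -65 ≠ 0, so a unique intersection of the containing lines exists. Solution: t = 17/65, s = 6/65 — both in [0, 1], so the segments cross. Intersection point: (-189/65, -277/65).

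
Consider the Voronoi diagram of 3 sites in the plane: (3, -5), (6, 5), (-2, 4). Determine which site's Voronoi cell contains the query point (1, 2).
Nearest site = (-2, 4)

The Voronoi cell of site s contains exactly those query points closer to s than to any other site. Compute squared distances from q = (1, 2) to each site:
  (-2 − 1)² + (4 − 2)² = 13
  (6 − 1)² + (5 − 2)² = 34
  (3 − 1)² + (-5 − 2)² = 53
Minimum is attained by (-2, 4), so q lies in its Voronoi cell.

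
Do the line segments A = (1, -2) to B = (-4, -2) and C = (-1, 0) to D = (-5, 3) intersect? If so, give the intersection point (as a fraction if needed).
No (intersection of containing lines falls outside at least one segment)

Parametrize and solve: t = -2/15, s = -2/3. At least one of these is outside [0, 1], so the segments do not intersect.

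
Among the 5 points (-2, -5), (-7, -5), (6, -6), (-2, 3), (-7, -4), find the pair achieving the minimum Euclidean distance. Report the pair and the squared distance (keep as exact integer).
Pair = ((-7, -5), (-7, -4)); squared distance = 1

Compute all C(5, 2) = 10 pairwise squared distances (x_i − x_j)² + (y_i − y_j)². The minimum is 1, attained by the pair ((-7, -5), (-7, -4)).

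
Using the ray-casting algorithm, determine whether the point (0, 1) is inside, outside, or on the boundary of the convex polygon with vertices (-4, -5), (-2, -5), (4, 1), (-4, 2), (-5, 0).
The point (0, 1) lies strictly inside the polygon

Cast a horizontal ray to the right from the query point and count how many polygon edges it crosses (each edge strictly once or zero times, handled with the usual half-open convention). 
Parity of crossings → odd ⇒ inside.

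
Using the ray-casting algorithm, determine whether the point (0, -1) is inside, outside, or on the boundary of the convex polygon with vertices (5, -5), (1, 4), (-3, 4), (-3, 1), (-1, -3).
The point (0, -1) lies strictly inside the polygon

Cast a horizontal ray to the right from the query point and count how many polygon edges it crosses (each edge strictly once or zero times, handled with the usual half-open convention). 
Parity of crossings → odd ⇒ inside.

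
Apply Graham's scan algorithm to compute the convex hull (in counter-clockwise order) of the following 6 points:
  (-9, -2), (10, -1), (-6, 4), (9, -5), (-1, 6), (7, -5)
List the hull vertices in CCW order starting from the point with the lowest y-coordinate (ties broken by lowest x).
Hull (CCW) = [(7, -5), (9, -5), (10, -1), (-1, 6), (-6, 4), (-9, -2)]

Graham scan procedure:
  1. Find the pivot p₀ = point with lowest y (tie → lowest x): (7, -5).
  2. Sort the remaining points by polar angle around p₀.
  3. Walk through sorted points, maintaining a stack; pop the top while the last three entries make a non-left turn (cross product ≤ 0).
  4. Final stack is the convex hull in CCW order: (7, -5), (9, -5), (10, -1), (-1, 6), (-6, 4), (-9, -2).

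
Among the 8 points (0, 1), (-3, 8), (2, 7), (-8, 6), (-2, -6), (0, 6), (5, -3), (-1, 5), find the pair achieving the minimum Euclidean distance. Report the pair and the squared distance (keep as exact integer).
Pair = ((0, 6), (-1, 5)); squared distance = 2

Compute all C(8, 2) = 28 pairwise squared distances (x_i − x_j)² + (y_i − y_j)². The minimum is 2, attained by the pair ((0, 6), (-1, 5)).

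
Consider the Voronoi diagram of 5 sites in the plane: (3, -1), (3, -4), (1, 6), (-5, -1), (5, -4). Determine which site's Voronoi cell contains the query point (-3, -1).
Nearest site = (-5, -1)

The Voronoi cell of site s contains exactly those query points closer to s than to any other site. Compute squared distances from q = (-3, -1) to each site:
  (-5 − -3)² + (-1 − -1)² = 4
  (3 − -3)² + (-1 − -1)² = 36
  (3 − -3)² + (-4 − -1)² = 45
  (1 − -3)² + (6 − -1)² = 65
  (5 − -3)² + (-4 − -1)² = 73
Minimum is attained by (-5, -1), so q lies in its Voronoi cell.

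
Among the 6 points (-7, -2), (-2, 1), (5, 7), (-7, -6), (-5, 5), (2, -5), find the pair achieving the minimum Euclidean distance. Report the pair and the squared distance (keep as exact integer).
Pair = ((-7, -2), (-7, -6)); squared distance = 16

Compute all C(6, 2) = 15 pairwise squared distances (x_i − x_j)² + (y_i − y_j)². The minimum is 16, attained by the pair ((-7, -2), (-7, -6)).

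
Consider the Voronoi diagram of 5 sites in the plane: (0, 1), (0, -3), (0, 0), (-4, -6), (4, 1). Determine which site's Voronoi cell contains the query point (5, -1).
Nearest site = (4, 1)

The Voronoi cell of site s contains exactly those query points closer to s than to any other site. Compute squared distances from q = (5, -1) to each site:
  (4 − 5)² + (1 − -1)² = 5
  (0 − 5)² + (0 − -1)² = 26
  (0 − 5)² + (-3 − -1)² = 29
  (0 − 5)² + (1 − -1)² = 29
  (-4 − 5)² + (-6 − -1)² = 106
Minimum is attained by (4, 1), so q lies in its Voronoi cell.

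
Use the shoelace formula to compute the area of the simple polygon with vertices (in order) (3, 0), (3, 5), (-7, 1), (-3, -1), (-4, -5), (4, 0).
Area = 47

Shoelace formula: Area = (1/2) |Σ_i (x_i · y_{i+1} − x_{i+1} · y_i)| (indices mod n). Compute each cross term:
  (3)(5) − (3)(0) = 15
  (3)(1) − (-7)(5) = 38
  (-7)(-1) − (-3)(1) = 10
  (-3)(-5) − (-4)(-1) = 11
  (-4)(0) − (4)(-5) = 20
  (4)(0) − (3)(0) = 0
Sum = 94, so (signed) Area = 94/2 = 47, |Area| = 47.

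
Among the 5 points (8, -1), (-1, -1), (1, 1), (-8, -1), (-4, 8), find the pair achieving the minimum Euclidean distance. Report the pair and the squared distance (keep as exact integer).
Pair = ((-1, -1), (1, 1)); squared distance = 8

Compute all C(5, 2) = 10 pairwise squared distances (x_i − x_j)² + (y_i − y_j)². The minimum is 8, attained by the pair ((-1, -1), (1, 1)).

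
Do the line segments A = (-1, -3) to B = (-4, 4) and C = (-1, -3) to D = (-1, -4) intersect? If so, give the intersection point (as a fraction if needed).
Yes; intersection at (-1, -3) (t = 0 on AB, s = 0 on CD)

Parametrize AB as A + t(B − A) = (-1 + -3 t, -3 + 7 t) and CD as C + s(D − C) = (-1 + 0 s, -3 + -1 s). Solve the linear system for (t, s). Determinant = -3 ≠ 0, so a unique intersection of the containing lines exists. Solution: t = 0, s = 0 — both in [0, 1], so the segments cross. Intersection point: (-1, -3).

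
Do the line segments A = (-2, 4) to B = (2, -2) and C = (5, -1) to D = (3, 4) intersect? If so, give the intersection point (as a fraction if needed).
No (intersection of containing lines falls outside at least one segment)

Parametrize and solve: t = 25/8, s = -11/4. At least one of these is outside [0, 1], so the segments do not intersect.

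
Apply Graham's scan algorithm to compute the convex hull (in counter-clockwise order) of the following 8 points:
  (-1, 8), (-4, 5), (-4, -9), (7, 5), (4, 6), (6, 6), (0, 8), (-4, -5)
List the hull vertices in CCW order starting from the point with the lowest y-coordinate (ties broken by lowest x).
Hull (CCW) = [(-4, -9), (7, 5), (6, 6), (0, 8), (-1, 8), (-4, 5)]

Graham scan procedure:
  1. Find the pivot p₀ = point with lowest y (tie → lowest x): (-4, -9).
  2. Sort the remaining points by polar angle around p₀.
  3. Walk through sorted points, maintaining a stack; pop the top while the last three entries make a non-left turn (cross product ≤ 0).
  4. Final stack is the convex hull in CCW order: (-4, -9), (7, 5), (6, 6), (0, 8), (-1, 8), (-4, 5).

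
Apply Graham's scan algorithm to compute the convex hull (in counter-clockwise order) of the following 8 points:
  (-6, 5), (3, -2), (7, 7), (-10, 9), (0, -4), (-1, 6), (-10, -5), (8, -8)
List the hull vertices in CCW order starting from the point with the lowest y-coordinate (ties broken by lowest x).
Hull (CCW) = [(8, -8), (7, 7), (-10, 9), (-10, -5)]

Graham scan procedure:
  1. Find the pivot p₀ = point with lowest y (tie → lowest x): (8, -8).
  2. Sort the remaining points by polar angle around p₀.
  3. Walk through sorted points, maintaining a stack; pop the top while the last three entries make a non-left turn (cross product ≤ 0).
  4. Final stack is the convex hull in CCW order: (8, -8), (7, 7), (-10, 9), (-10, -5).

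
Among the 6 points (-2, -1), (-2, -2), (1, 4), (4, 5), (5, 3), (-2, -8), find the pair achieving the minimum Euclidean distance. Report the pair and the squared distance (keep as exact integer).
Pair = ((-2, -1), (-2, -2)); squared distance = 1

Compute all C(6, 2) = 15 pairwise squared distances (x_i − x_j)² + (y_i − y_j)². The minimum is 1, attained by the pair ((-2, -1), (-2, -2)).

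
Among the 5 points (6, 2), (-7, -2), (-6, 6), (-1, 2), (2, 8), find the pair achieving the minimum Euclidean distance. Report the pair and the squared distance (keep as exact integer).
Pair = ((-6, 6), (-1, 2)); squared distance = 41

Compute all C(5, 2) = 10 pairwise squared distances (x_i − x_j)² + (y_i − y_j)². The minimum is 41, attained by the pair ((-6, 6), (-1, 2)).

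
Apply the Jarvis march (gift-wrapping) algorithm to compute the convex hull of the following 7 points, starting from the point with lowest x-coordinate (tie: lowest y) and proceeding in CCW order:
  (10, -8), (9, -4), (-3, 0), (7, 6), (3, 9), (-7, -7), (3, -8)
Hull (CCW) = [(-7, -7), (3, -8), (10, -8), (7, 6), (3, 9), (-3, 0)]

Jarvis march: at each step, from the current hull vertex p, select the next vertex q as the point such that every other point lies strictly to the left of (or on) the directed line p → q. (Equivalently: for every other point r, the cross product (q − p) × (r − p) ≥ 0.)
Starting point (lowest x, tie lowest y): (-7, -7). Wrap until returning to start. Resulting hull: (-7, -7), (3, -8), (10, -8), (7, 6), (3, 9), (-3, 0).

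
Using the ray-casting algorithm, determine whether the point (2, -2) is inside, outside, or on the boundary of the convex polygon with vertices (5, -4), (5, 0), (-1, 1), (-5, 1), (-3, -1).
The point (2, -2) lies strictly inside the polygon

Cast a horizontal ray to the right from the query point and count how many polygon edges it crosses (each edge strictly once or zero times, handled with the usual half-open convention). 
Parity of crossings → odd ⇒ inside.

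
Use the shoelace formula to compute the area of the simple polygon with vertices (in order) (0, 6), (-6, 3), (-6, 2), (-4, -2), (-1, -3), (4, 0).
Area = 54

Shoelace formula: Area = (1/2) |Σ_i (x_i · y_{i+1} − x_{i+1} · y_i)| (indices mod n). Compute each cross term:
  (0)(3) − (-6)(6) = 36
  (-6)(2) − (-6)(3) = 6
  (-6)(-2) − (-4)(2) = 20
  (-4)(-3) − (-1)(-2) = 10
  (-1)(0) − (4)(-3) = 12
  (4)(6) − (0)(0) = 24
Sum = 108, so (signed) Area = 108/2 = 54, |Area| = 54.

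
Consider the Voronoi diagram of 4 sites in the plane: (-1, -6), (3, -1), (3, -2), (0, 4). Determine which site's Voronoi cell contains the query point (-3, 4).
Nearest site = (0, 4)

The Voronoi cell of site s contains exactly those query points closer to s than to any other site. Compute squared distances from q = (-3, 4) to each site:
  (0 − -3)² + (4 − 4)² = 9
  (3 − -3)² + (-1 − 4)² = 61
  (3 − -3)² + (-2 − 4)² = 72
  (-1 − -3)² + (-6 − 4)² = 104
Minimum is attained by (0, 4), so q lies in its Voronoi cell.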